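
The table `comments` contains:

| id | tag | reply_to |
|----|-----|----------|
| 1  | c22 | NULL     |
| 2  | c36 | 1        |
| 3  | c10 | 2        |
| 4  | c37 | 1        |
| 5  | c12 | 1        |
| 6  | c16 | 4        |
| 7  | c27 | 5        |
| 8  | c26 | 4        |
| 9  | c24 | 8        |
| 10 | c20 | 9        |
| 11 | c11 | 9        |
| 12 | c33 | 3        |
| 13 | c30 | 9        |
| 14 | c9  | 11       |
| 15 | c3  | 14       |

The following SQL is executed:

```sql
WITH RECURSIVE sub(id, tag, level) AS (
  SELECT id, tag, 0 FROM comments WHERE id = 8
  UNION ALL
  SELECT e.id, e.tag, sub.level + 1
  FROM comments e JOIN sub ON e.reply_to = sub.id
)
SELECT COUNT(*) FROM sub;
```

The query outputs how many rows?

Base: id=8 (c26) at level 0.
Iteration 1: rows with reply_to in {8} -> c24 (id 9, level 1).
Iteration 2: rows with reply_to in {9} -> c20 (id 10, level 2), c11 (id 11, level 2), c30 (id 13, level 2).
Iteration 3: rows with reply_to in {10,11,13} -> c9 (id 14, level 3).
Iteration 4: rows with reply_to in {14} -> c3 (id 15, level 4).
Iteration 5: no rows with reply_to in {15}; recursion stops.
Total rows emitted: 7.

7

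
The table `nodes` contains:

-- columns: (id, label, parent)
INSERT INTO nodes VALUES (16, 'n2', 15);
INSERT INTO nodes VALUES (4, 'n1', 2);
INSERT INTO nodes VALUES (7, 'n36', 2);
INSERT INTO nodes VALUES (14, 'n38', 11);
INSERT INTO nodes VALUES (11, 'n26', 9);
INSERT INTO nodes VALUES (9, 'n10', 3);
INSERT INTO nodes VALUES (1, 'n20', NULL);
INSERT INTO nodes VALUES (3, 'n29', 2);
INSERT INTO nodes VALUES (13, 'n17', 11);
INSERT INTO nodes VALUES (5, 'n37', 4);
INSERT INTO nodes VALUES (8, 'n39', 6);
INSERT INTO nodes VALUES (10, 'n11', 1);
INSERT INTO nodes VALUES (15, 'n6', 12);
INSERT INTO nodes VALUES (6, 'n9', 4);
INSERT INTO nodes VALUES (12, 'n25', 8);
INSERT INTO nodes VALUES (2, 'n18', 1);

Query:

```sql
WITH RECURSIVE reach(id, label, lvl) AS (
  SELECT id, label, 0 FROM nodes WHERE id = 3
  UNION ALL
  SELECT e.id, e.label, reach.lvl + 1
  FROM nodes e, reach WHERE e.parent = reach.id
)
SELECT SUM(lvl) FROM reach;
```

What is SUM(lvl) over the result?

9

Base: id=3 (n29) at lvl 0.
Iteration 1: rows with parent in {3} -> n10 (id 9, lvl 1).
Iteration 2: rows with parent in {9} -> n26 (id 11, lvl 2).
Iteration 3: rows with parent in {11} -> n17 (id 13, lvl 3), n38 (id 14, lvl 3).
Iteration 4: no rows with parent in {13,14}; recursion stops.
SUM(lvl) = 0 + 1 + 2 + 3 + 3 = 9.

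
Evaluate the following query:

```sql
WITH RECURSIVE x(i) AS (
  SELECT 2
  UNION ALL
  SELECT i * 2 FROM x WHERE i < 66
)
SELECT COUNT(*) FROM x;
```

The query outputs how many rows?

Base: i=2.
Iteration 1: 2 < 66 holds -> i = 2 * 2 = 4.
Iteration 2: 4 < 66 holds -> i = 4 * 2 = 8.
Iteration 3: 8 < 66 holds -> i = 8 * 2 = 16.
Iteration 4: 16 < 66 holds -> i = 16 * 2 = 32.
Iteration 5: 32 < 66 holds -> i = 32 * 2 = 64.
Iteration 6: 64 < 66 holds -> i = 64 * 2 = 128.
Iteration 7: 128 < 66 fails; recursion stops.
Total rows emitted: 7.

7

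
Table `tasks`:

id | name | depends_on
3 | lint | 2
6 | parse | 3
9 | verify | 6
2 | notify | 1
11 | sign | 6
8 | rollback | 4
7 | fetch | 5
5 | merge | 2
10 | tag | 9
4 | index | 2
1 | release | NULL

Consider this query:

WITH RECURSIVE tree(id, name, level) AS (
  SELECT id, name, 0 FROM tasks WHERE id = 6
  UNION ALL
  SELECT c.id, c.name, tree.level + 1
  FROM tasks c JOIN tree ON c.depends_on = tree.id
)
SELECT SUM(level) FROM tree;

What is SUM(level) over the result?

4

Base: id=6 (parse) at level 0.
Iteration 1: rows with depends_on in {6} -> verify (id 9, level 1), sign (id 11, level 1).
Iteration 2: rows with depends_on in {9,11} -> tag (id 10, level 2).
Iteration 3: no rows with depends_on in {10}; recursion stops.
SUM(level) = 0 + 1 + 1 + 2 = 4.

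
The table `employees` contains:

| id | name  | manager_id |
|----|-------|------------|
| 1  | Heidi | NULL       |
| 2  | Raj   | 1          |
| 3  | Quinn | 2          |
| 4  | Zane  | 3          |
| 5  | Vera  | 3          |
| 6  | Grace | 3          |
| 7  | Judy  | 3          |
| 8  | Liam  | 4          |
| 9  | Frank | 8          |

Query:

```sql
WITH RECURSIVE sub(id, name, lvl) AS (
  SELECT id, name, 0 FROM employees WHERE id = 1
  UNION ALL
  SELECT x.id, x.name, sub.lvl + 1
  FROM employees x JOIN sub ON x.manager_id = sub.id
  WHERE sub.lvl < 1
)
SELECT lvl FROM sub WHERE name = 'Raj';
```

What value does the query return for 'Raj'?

1

Base: id=1 (Heidi) at lvl 0.
Iteration 1: rows with manager_id in {1} -> Raj (id 2, lvl 1).
Iteration 2: lvl < 1 fails for all current rows; recursion stops.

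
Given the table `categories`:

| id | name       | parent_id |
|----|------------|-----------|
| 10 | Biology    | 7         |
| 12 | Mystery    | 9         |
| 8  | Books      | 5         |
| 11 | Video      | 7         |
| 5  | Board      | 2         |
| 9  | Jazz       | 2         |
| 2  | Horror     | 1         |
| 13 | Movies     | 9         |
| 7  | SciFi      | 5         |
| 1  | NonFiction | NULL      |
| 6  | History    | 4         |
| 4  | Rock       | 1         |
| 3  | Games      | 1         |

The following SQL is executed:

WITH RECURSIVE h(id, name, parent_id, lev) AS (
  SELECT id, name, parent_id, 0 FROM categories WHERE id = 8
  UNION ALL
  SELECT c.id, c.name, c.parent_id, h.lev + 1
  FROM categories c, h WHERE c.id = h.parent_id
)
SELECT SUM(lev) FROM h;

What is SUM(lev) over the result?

Base: id=8 (Books), parent_id=5, lev 0.
Iteration 1: join on id=5 -> Board (id 5, parent_id=2, lev 1).
Iteration 2: join on id=2 -> Horror (id 2, parent_id=1, lev 2).
Iteration 3: join on id=1 -> NonFiction (id 1, parent_id=NULL, lev 3).
Iteration 4: parent_id is NULL; no match; recursion stops.
SUM(lev) = 0 + 1 + 2 + 3 = 6.

6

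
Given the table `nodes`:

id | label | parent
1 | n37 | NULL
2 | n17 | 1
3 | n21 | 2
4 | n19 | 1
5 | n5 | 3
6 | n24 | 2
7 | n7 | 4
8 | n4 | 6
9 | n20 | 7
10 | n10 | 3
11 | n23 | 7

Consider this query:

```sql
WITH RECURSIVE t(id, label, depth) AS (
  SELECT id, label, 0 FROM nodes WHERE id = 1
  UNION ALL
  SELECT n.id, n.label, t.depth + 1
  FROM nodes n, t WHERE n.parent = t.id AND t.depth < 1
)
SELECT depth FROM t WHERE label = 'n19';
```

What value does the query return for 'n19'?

Base: id=1 (n37) at depth 0.
Iteration 1: rows with parent in {1} -> n17 (id 2, depth 1), n19 (id 4, depth 1).
Iteration 2: depth < 1 fails for all current rows; recursion stops.

1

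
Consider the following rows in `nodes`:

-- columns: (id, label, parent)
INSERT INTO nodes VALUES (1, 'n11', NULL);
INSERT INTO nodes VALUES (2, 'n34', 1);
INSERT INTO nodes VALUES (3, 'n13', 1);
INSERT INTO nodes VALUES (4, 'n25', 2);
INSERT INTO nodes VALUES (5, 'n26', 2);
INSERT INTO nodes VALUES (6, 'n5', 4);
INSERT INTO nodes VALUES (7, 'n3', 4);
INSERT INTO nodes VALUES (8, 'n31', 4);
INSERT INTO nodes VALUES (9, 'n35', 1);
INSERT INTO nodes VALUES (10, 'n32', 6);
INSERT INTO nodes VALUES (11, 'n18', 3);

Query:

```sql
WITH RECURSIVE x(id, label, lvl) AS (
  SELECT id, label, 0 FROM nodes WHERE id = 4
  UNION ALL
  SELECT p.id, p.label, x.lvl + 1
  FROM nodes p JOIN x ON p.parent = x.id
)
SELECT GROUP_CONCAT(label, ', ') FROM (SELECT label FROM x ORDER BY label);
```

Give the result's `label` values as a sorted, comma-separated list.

n25, n3, n31, n32, n5

Base: id=4 (n25) at lvl 0.
Iteration 1: rows with parent in {4} -> n5 (id 6, lvl 1), n3 (id 7, lvl 1), n31 (id 8, lvl 1).
Iteration 2: rows with parent in {6,7,8} -> n32 (id 10, lvl 2).
Iteration 3: no rows with parent in {10}; recursion stops.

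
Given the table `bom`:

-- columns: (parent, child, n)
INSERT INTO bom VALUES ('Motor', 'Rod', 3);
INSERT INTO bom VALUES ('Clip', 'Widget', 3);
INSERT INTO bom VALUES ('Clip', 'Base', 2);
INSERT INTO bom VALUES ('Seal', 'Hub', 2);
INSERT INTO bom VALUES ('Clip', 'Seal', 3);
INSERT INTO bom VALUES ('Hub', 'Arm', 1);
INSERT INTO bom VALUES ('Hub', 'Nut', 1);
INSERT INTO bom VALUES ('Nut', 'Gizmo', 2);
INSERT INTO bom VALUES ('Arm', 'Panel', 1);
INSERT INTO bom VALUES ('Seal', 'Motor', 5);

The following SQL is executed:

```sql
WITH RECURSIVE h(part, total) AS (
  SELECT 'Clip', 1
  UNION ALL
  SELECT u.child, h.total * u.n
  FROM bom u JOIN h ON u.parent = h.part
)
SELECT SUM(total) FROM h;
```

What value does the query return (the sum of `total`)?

105

Base: (Clip, total=1).
Iteration 1: components of {Clip} -> Base = 1*2 = 2, Seal = 1*3 = 3, Widget = 1*3 = 3.
Iteration 2: components of {Base,Seal,Widget} -> Hub = 3*2 = 6, Motor = 3*5 = 15.
Iteration 3: components of {Hub,Motor} -> Arm = 6*1 = 6, Nut = 6*1 = 6, Rod = 15*3 = 45.
Iteration 4: components of {Arm,Nut,Rod} -> Gizmo = 6*2 = 12, Panel = 6*1 = 6.
Iteration 5: no further components; recursion stops.
SUM(total) = 1 + 3 + 3 + 2 + 15 + 6 + 45 + 6 + 6 + 12 + 6 = 105.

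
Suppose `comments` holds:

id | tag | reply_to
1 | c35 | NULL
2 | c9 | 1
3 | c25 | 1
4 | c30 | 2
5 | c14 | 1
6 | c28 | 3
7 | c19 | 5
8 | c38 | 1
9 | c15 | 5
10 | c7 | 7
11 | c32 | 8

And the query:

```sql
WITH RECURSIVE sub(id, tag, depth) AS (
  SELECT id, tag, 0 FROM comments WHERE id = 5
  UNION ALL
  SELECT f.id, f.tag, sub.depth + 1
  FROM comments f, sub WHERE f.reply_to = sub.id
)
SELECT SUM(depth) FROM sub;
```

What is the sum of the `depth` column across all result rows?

Base: id=5 (c14) at depth 0.
Iteration 1: rows with reply_to in {5} -> c19 (id 7, depth 1), c15 (id 9, depth 1).
Iteration 2: rows with reply_to in {7,9} -> c7 (id 10, depth 2).
Iteration 3: no rows with reply_to in {10}; recursion stops.
SUM(depth) = 0 + 1 + 1 + 2 = 4.

4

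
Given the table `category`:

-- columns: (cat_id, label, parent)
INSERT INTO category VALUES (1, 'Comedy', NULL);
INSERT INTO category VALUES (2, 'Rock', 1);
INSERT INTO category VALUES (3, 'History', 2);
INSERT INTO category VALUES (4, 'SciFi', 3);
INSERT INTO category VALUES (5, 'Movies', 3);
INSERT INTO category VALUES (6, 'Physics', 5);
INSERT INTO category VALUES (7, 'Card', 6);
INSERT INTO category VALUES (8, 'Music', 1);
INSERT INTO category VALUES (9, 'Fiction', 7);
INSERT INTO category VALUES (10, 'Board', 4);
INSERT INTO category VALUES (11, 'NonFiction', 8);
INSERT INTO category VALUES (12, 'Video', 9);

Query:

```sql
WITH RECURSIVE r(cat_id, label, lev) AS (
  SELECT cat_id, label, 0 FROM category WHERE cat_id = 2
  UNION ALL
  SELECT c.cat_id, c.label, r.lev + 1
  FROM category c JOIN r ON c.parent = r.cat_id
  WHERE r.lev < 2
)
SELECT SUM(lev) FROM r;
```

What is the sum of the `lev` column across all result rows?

5

Base: cat_id=2 (Rock) at lev 0.
Iteration 1: rows with parent in {2} -> History (id 3, lev 1).
Iteration 2: rows with parent in {3} -> SciFi (id 4, lev 2), Movies (id 5, lev 2).
Iteration 3: lev < 2 fails for all current rows; recursion stops.
SUM(lev) = 0 + 1 + 2 + 2 = 5.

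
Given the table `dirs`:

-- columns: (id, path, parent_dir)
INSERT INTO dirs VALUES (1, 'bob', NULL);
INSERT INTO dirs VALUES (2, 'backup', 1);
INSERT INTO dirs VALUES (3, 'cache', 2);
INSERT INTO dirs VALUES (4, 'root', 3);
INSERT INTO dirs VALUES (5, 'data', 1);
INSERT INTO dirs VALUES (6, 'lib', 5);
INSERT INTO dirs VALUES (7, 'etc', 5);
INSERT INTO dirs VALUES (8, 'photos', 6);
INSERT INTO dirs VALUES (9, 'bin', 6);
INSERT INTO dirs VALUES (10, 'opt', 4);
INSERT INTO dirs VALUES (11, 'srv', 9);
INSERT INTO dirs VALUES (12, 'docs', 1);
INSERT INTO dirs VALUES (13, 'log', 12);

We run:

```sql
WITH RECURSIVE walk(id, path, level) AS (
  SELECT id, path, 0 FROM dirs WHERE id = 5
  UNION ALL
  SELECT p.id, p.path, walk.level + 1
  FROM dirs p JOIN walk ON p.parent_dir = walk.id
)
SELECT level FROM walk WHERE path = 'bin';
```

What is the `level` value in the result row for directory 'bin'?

2

Base: id=5 (data) at level 0.
Iteration 1: rows with parent_dir in {5} -> lib (id 6, level 1), etc (id 7, level 1).
Iteration 2: rows with parent_dir in {6,7} -> photos (id 8, level 2), bin (id 9, level 2).
Iteration 3: rows with parent_dir in {8,9} -> srv (id 11, level 3).
Iteration 4: no rows with parent_dir in {11}; recursion stops.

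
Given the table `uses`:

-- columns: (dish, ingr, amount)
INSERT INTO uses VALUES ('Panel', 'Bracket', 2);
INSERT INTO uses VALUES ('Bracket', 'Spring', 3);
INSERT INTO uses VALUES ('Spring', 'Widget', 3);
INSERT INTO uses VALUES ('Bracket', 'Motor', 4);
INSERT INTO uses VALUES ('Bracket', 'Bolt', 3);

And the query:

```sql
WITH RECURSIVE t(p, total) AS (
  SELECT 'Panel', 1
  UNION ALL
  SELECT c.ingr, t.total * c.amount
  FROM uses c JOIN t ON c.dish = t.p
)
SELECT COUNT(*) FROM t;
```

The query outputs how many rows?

6

Base: (Panel, total=1).
Iteration 1: components of {Panel} -> Bracket = 1*2 = 2.
Iteration 2: components of {Bracket} -> Bolt = 2*3 = 6, Motor = 2*4 = 8, Spring = 2*3 = 6.
Iteration 3: components of {Bolt,Motor,Spring} -> Widget = 6*3 = 18.
Iteration 4: no further components; recursion stops.
Total rows emitted: 6.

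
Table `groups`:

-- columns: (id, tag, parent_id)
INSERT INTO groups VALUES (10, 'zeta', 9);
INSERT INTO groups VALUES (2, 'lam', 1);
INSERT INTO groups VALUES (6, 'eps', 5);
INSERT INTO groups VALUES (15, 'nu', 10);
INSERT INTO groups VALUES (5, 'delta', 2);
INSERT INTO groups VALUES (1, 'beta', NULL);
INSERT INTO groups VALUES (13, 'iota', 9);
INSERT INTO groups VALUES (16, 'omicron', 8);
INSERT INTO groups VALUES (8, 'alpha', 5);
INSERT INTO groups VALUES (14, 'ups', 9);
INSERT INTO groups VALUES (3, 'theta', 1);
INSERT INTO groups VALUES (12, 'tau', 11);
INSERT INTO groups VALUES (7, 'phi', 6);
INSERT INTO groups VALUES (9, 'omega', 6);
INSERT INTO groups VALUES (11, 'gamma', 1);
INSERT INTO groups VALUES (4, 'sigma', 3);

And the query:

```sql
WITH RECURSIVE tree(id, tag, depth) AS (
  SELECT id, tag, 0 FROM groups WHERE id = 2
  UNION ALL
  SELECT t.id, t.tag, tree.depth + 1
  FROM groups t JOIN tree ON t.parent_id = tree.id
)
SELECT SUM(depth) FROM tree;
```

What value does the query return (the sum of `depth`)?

Base: id=2 (lam) at depth 0.
Iteration 1: rows with parent_id in {2} -> delta (id 5, depth 1).
Iteration 2: rows with parent_id in {5} -> eps (id 6, depth 2), alpha (id 8, depth 2).
Iteration 3: rows with parent_id in {6,8} -> phi (id 7, depth 3), omega (id 9, depth 3), omicron (id 16, depth 3).
Iteration 4: rows with parent_id in {7,9,16} -> zeta (id 10, depth 4), iota (id 13, depth 4), ups (id 14, depth 4).
Iteration 5: rows with parent_id in {10,13,14} -> nu (id 15, depth 5).
Iteration 6: no rows with parent_id in {15}; recursion stops.
SUM(depth) = 0 + 1 + 2 + 2 + 3 + 3 + 3 + 4 + 4 + 4 + 5 = 31.

31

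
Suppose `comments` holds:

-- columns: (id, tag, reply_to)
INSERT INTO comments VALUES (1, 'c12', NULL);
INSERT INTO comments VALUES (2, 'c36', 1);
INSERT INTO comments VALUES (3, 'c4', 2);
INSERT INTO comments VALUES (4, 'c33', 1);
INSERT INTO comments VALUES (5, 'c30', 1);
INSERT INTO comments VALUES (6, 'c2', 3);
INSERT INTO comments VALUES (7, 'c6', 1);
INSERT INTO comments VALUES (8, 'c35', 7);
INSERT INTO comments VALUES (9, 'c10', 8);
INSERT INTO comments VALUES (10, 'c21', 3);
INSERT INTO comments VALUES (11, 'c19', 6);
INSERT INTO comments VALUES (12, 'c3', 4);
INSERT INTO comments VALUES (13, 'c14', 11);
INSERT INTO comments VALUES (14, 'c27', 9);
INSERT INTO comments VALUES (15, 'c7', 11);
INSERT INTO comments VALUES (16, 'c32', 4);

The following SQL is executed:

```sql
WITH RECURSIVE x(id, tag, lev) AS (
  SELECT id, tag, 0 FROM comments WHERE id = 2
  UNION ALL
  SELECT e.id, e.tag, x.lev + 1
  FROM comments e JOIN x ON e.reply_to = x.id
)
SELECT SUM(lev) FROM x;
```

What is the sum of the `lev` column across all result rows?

Base: id=2 (c36) at lev 0.
Iteration 1: rows with reply_to in {2} -> c4 (id 3, lev 1).
Iteration 2: rows with reply_to in {3} -> c2 (id 6, lev 2), c21 (id 10, lev 2).
Iteration 3: rows with reply_to in {6,10} -> c19 (id 11, lev 3).
Iteration 4: rows with reply_to in {11} -> c14 (id 13, lev 4), c7 (id 15, lev 4).
Iteration 5: no rows with reply_to in {13,15}; recursion stops.
SUM(lev) = 0 + 1 + 2 + 2 + 3 + 4 + 4 = 16.

16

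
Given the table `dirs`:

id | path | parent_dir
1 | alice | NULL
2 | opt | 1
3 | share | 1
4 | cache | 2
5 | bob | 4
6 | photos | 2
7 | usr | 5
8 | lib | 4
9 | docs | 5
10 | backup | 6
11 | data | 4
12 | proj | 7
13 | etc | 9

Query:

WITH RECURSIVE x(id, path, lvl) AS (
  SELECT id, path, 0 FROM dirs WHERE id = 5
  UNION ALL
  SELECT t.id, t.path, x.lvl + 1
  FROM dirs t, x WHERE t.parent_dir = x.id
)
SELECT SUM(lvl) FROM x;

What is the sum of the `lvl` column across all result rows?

Base: id=5 (bob) at lvl 0.
Iteration 1: rows with parent_dir in {5} -> usr (id 7, lvl 1), docs (id 9, lvl 1).
Iteration 2: rows with parent_dir in {7,9} -> proj (id 12, lvl 2), etc (id 13, lvl 2).
Iteration 3: no rows with parent_dir in {12,13}; recursion stops.
SUM(lvl) = 0 + 1 + 1 + 2 + 2 = 6.

6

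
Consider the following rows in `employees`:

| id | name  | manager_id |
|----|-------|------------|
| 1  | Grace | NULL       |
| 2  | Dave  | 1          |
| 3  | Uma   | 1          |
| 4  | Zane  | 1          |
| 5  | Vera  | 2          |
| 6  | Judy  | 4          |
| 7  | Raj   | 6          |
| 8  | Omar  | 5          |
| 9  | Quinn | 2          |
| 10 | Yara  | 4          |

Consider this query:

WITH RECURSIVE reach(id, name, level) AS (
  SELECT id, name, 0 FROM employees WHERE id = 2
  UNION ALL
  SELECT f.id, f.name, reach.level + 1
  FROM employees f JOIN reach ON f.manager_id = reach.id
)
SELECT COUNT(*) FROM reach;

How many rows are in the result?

Base: id=2 (Dave) at level 0.
Iteration 1: rows with manager_id in {2} -> Vera (id 5, level 1), Quinn (id 9, level 1).
Iteration 2: rows with manager_id in {5,9} -> Omar (id 8, level 2).
Iteration 3: no rows with manager_id in {8}; recursion stops.
Total rows emitted: 4.

4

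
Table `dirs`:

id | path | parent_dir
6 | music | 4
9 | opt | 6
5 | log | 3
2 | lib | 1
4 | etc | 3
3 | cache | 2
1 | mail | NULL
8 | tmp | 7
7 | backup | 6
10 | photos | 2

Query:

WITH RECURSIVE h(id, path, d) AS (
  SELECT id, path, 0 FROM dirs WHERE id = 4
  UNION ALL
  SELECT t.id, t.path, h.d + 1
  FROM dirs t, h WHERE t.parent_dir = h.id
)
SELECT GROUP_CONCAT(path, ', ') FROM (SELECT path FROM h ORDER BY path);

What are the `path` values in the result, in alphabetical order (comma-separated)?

Base: id=4 (etc) at d 0.
Iteration 1: rows with parent_dir in {4} -> music (id 6, d 1).
Iteration 2: rows with parent_dir in {6} -> backup (id 7, d 2), opt (id 9, d 2).
Iteration 3: rows with parent_dir in {7,9} -> tmp (id 8, d 3).
Iteration 4: no rows with parent_dir in {8}; recursion stops.

backup, etc, music, opt, tmp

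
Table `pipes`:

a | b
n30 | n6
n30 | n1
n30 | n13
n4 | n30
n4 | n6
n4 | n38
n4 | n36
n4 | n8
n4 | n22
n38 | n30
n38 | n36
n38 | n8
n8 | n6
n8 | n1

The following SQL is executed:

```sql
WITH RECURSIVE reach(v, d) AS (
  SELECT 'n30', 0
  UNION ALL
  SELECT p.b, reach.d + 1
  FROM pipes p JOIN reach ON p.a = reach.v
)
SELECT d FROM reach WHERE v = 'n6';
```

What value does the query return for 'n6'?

Base: (n30, d=0).
Iteration 1: edges from {n30} -> (n1, d=1), (n13, d=1), (n6, d=1).
Iteration 2: no outgoing edges from {n1,n13,n6}; recursion stops.

1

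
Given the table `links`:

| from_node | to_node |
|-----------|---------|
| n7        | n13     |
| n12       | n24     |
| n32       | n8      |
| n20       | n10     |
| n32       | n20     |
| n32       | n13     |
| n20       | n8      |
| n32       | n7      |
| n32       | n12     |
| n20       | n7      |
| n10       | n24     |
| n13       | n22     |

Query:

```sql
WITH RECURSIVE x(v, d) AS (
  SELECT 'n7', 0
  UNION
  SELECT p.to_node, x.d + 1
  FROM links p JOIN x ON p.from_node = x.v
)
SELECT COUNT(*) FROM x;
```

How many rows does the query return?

Base: (n7, d=0).
Iteration 1: edges from {n7} -> (n13, d=1).
Iteration 2: edges from {n13} -> (n22, d=2).
Iteration 3: no outgoing edges from {n22}; recursion stops.
Total rows emitted: 3.

3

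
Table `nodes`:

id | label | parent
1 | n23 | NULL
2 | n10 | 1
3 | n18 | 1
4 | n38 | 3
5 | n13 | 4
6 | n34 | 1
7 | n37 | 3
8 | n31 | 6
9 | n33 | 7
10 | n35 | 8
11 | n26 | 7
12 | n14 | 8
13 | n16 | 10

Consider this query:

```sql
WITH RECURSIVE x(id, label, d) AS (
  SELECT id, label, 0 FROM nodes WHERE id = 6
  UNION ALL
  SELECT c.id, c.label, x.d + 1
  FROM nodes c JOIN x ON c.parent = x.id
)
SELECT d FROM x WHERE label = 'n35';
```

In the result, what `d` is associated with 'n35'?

2

Base: id=6 (n34) at d 0.
Iteration 1: rows with parent in {6} -> n31 (id 8, d 1).
Iteration 2: rows with parent in {8} -> n35 (id 10, d 2), n14 (id 12, d 2).
Iteration 3: rows with parent in {10,12} -> n16 (id 13, d 3).
Iteration 4: no rows with parent in {13}; recursion stops.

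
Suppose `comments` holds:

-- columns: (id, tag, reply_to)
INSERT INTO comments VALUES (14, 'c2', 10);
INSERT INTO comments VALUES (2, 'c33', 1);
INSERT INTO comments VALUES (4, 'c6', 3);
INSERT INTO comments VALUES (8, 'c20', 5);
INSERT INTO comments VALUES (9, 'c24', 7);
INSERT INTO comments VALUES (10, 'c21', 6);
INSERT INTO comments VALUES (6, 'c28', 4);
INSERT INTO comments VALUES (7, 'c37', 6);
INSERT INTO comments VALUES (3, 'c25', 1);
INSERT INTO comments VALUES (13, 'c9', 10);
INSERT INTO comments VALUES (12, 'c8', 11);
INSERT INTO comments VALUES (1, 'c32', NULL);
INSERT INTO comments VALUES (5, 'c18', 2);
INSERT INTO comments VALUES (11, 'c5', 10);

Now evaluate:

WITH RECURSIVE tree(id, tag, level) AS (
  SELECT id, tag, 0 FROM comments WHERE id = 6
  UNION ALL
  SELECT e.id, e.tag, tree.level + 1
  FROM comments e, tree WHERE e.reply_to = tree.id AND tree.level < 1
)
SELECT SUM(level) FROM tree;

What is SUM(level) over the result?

Base: id=6 (c28) at level 0.
Iteration 1: rows with reply_to in {6} -> c37 (id 7, level 1), c21 (id 10, level 1).
Iteration 2: level < 1 fails for all current rows; recursion stops.
SUM(level) = 0 + 1 + 1 = 2.

2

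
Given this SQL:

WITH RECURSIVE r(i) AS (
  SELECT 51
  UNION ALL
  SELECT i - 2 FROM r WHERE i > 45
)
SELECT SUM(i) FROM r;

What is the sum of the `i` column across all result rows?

192

Base: i=51.
Iteration 1: 51 > 45 holds -> i = 51 - 2 = 49.
Iteration 2: 49 > 45 holds -> i = 49 - 2 = 47.
Iteration 3: 47 > 45 holds -> i = 47 - 2 = 45.
Iteration 4: 45 > 45 fails; recursion stops.
SUM(i) = 51 + 49 + 47 + 45 = 192.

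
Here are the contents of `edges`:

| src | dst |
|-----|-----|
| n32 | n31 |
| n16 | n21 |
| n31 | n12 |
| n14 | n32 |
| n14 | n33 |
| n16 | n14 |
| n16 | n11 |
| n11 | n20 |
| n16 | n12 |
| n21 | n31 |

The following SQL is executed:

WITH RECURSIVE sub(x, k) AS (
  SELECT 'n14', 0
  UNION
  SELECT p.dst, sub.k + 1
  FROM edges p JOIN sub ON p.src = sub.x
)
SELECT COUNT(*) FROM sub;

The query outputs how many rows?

5

Base: (n14, k=0).
Iteration 1: edges from {n14} -> (n32, k=1), (n33, k=1).
Iteration 2: edges from {n32,n33} -> (n31, k=2).
Iteration 3: edges from {n31} -> (n12, k=3).
Iteration 4: no outgoing edges from {n12}; recursion stops.
Total rows emitted: 5.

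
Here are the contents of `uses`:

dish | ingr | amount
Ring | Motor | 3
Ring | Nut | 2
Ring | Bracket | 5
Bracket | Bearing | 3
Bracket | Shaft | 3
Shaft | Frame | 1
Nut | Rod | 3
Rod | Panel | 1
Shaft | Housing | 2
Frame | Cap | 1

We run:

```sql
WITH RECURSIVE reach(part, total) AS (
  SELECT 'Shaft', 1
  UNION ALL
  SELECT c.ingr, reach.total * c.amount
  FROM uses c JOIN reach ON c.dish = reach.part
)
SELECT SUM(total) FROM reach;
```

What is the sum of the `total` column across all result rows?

Base: (Shaft, total=1).
Iteration 1: components of {Shaft} -> Frame = 1*1 = 1, Housing = 1*2 = 2.
Iteration 2: components of {Frame,Housing} -> Cap = 1*1 = 1.
Iteration 3: no further components; recursion stops.
SUM(total) = 1 + 1 + 2 + 1 = 5.

5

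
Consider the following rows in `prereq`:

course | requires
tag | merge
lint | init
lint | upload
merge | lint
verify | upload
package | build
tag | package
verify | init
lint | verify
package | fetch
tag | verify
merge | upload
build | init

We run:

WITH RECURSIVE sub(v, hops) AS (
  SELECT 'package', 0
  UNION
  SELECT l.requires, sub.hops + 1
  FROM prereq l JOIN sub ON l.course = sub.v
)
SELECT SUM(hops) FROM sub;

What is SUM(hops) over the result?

4

Base: (package, hops=0).
Iteration 1: edges from {package} -> (build, hops=1), (fetch, hops=1).
Iteration 2: edges from {build,fetch} -> (init, hops=2).
Iteration 3: no outgoing edges from {init}; recursion stops.
SUM(hops) = 0 + 1 + 1 + 2 = 4.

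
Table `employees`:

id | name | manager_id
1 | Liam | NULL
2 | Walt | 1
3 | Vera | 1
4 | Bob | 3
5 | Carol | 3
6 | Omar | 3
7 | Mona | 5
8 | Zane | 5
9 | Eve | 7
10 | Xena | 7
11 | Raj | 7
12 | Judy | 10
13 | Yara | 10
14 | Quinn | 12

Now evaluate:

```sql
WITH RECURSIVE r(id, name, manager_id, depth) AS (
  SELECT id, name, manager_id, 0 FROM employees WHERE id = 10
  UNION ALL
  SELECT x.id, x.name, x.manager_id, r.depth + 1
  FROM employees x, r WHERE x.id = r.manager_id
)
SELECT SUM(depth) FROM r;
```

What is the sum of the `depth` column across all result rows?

Base: id=10 (Xena), manager_id=7, depth 0.
Iteration 1: join on id=7 -> Mona (id 7, manager_id=5, depth 1).
Iteration 2: join on id=5 -> Carol (id 5, manager_id=3, depth 2).
Iteration 3: join on id=3 -> Vera (id 3, manager_id=1, depth 3).
Iteration 4: join on id=1 -> Liam (id 1, manager_id=NULL, depth 4).
Iteration 5: manager_id is NULL; no match; recursion stops.
SUM(depth) = 0 + 1 + 2 + 3 + 4 = 10.

10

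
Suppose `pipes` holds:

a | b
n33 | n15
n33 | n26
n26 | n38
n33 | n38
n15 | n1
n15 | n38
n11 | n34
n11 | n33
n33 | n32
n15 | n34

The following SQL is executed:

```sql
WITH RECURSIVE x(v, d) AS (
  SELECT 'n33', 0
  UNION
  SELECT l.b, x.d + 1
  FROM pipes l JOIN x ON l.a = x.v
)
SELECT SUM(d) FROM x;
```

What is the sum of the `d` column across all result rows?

10

Base: (n33, d=0).
Iteration 1: edges from {n33} -> (n15, d=1), (n26, d=1), (n32, d=1), (n38, d=1).
Iteration 2: edges from {n15,n26,n32,n38} -> (n1, d=2), (n34, d=2), (n38, d=2). [UNION drops 1 duplicate row(s)]
Iteration 3: no outgoing edges from {n1,n34,n38}; recursion stops.
SUM(d) = 0 + 1 + 1 + 1 + 1 + 2 + 2 + 2 = 10.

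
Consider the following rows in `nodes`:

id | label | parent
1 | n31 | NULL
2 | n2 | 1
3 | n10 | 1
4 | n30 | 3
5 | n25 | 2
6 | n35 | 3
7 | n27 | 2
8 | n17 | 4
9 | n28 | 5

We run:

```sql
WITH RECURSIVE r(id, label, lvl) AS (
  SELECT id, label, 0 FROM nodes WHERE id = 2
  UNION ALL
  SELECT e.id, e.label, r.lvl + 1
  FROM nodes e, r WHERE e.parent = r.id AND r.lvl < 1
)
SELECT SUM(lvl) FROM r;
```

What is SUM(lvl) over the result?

2

Base: id=2 (n2) at lvl 0.
Iteration 1: rows with parent in {2} -> n25 (id 5, lvl 1), n27 (id 7, lvl 1).
Iteration 2: lvl < 1 fails for all current rows; recursion stops.
SUM(lvl) = 0 + 1 + 1 = 2.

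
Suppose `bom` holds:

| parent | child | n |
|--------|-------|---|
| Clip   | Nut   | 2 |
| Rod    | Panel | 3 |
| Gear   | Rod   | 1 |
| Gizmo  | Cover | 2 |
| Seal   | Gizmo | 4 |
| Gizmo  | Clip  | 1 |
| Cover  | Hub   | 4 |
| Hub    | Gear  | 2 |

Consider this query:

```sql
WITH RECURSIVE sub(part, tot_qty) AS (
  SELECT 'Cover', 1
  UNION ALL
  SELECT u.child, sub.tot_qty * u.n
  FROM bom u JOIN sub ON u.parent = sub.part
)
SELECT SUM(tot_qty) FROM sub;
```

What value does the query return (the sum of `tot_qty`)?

Base: (Cover, tot_qty=1).
Iteration 1: components of {Cover} -> Hub = 1*4 = 4.
Iteration 2: components of {Hub} -> Gear = 4*2 = 8.
Iteration 3: components of {Gear} -> Rod = 8*1 = 8.
Iteration 4: components of {Rod} -> Panel = 8*3 = 24.
Iteration 5: no further components; recursion stops.
SUM(tot_qty) = 1 + 4 + 8 + 8 + 24 = 45.

45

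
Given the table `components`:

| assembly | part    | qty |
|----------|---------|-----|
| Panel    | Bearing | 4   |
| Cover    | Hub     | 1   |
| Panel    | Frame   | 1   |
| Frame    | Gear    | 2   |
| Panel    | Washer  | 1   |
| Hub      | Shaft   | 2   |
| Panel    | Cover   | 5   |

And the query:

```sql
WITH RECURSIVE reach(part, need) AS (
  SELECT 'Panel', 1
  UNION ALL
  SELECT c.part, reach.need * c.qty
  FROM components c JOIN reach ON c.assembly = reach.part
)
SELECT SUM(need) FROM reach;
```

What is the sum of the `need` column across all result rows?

Base: (Panel, need=1).
Iteration 1: components of {Panel} -> Bearing = 1*4 = 4, Cover = 1*5 = 5, Frame = 1*1 = 1, Washer = 1*1 = 1.
Iteration 2: components of {Bearing,Cover,Frame,Washer} -> Gear = 1*2 = 2, Hub = 5*1 = 5.
Iteration 3: components of {Gear,Hub} -> Shaft = 5*2 = 10.
Iteration 4: no further components; recursion stops.
SUM(need) = 1 + 4 + 1 + 5 + 1 + 2 + 5 + 10 = 29.

29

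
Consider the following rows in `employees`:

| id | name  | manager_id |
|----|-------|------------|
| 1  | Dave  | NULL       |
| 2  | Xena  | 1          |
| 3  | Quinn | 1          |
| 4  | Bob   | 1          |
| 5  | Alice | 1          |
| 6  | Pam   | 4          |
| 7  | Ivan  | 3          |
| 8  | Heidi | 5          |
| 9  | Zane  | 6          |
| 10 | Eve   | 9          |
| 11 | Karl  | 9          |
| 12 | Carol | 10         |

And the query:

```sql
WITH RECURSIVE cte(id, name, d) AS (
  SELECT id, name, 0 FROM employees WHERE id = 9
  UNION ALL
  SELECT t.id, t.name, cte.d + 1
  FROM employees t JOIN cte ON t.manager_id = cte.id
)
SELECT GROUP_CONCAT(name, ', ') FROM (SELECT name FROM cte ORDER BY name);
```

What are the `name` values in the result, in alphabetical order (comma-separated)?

Base: id=9 (Zane) at d 0.
Iteration 1: rows with manager_id in {9} -> Eve (id 10, d 1), Karl (id 11, d 1).
Iteration 2: rows with manager_id in {10,11} -> Carol (id 12, d 2).
Iteration 3: no rows with manager_id in {12}; recursion stops.

Carol, Eve, Karl, Zane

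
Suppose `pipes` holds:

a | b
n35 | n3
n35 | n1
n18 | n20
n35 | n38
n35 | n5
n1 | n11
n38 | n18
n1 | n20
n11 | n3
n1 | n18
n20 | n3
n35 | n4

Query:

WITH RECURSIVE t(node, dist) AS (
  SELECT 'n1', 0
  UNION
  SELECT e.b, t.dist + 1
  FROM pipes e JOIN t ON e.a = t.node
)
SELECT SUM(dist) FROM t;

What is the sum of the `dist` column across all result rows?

10

Base: (n1, dist=0).
Iteration 1: edges from {n1} -> (n11, dist=1), (n18, dist=1), (n20, dist=1).
Iteration 2: edges from {n11,n18,n20} -> (n20, dist=2), (n3, dist=2). [UNION drops 1 duplicate row(s)]
Iteration 3: edges from {n20,n3} -> (n3, dist=3).
Iteration 4: no outgoing edges from {n3}; recursion stops.
SUM(dist) = 0 + 1 + 1 + 1 + 2 + 2 + 3 = 10.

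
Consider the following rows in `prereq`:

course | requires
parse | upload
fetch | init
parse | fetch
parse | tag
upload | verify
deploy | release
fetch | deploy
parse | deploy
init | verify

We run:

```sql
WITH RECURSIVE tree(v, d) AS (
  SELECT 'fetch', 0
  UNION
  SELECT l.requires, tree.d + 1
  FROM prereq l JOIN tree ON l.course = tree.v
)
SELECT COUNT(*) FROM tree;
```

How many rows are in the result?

Base: (fetch, d=0).
Iteration 1: edges from {fetch} -> (deploy, d=1), (init, d=1).
Iteration 2: edges from {deploy,init} -> (release, d=2), (verify, d=2).
Iteration 3: no outgoing edges from {release,verify}; recursion stops.
Total rows emitted: 5.

5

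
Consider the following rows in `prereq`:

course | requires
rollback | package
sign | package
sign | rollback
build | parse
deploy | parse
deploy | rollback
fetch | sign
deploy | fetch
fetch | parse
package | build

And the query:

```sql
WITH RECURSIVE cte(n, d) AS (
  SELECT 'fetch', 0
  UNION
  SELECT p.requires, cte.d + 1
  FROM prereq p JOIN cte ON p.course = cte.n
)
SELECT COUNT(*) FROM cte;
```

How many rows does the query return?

Base: (fetch, d=0).
Iteration 1: edges from {fetch} -> (parse, d=1), (sign, d=1).
Iteration 2: edges from {parse,sign} -> (package, d=2), (rollback, d=2).
Iteration 3: edges from {package,rollback} -> (build, d=3), (package, d=3).
Iteration 4: edges from {build,package} -> (build, d=4), (parse, d=4).
Iteration 5: edges from {build,parse} -> (parse, d=5).
Iteration 6: no outgoing edges from {parse}; recursion stops.
Total rows emitted: 10.

10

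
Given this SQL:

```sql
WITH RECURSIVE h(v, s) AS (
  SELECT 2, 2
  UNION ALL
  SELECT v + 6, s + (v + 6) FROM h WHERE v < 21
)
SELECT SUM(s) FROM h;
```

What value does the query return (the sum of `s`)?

150

Base: v=2, s=2.
Iteration 1: 2 < 21 holds -> v = 2 + 6 = 8, s = 2 + 8 = 10.
Iteration 2: 8 < 21 holds -> v = 8 + 6 = 14, s = 10 + 14 = 24.
Iteration 3: 14 < 21 holds -> v = 14 + 6 = 20, s = 24 + 20 = 44.
Iteration 4: 20 < 21 holds -> v = 20 + 6 = 26, s = 44 + 26 = 70.
Iteration 5: 26 < 21 fails; recursion stops.
SUM(s) = 2 + 10 + 24 + 44 + 70 = 150.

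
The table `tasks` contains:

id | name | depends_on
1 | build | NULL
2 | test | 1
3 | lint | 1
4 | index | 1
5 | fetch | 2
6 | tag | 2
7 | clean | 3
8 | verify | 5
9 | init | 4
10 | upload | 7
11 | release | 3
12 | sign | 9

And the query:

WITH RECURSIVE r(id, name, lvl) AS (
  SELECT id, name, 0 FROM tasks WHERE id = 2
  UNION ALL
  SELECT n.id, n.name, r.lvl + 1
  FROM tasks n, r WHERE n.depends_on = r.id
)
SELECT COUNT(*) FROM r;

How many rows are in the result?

4

Base: id=2 (test) at lvl 0.
Iteration 1: rows with depends_on in {2} -> fetch (id 5, lvl 1), tag (id 6, lvl 1).
Iteration 2: rows with depends_on in {5,6} -> verify (id 8, lvl 2).
Iteration 3: no rows with depends_on in {8}; recursion stops.
Total rows emitted: 4.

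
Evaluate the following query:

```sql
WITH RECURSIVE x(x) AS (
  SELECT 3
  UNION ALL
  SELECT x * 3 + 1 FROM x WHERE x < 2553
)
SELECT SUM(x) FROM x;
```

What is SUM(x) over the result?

Base: x=3.
Iteration 1: 3 < 2553 holds -> x = 3 * 3 + 1 = 10.
Iteration 2: 10 < 2553 holds -> x = 10 * 3 + 1 = 31.
Iteration 3: 31 < 2553 holds -> x = 31 * 3 + 1 = 94.
Iteration 4: 94 < 2553 holds -> x = 94 * 3 + 1 = 283.
Iteration 5: 283 < 2553 holds -> x = 283 * 3 + 1 = 850.
Iteration 6: 850 < 2553 holds -> x = 850 * 3 + 1 = 2551.
Iteration 7: 2551 < 2553 holds -> x = 2551 * 3 + 1 = 7654.
Iteration 8: 7654 < 2553 fails; recursion stops.
SUM(x) = 3 + 10 + 31 + 94 + 283 + 850 + 2551 + 7654 = 11476.

11476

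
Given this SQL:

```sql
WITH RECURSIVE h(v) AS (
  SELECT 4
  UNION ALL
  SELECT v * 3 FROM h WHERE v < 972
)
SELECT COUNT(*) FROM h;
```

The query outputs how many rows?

6

Base: v=4.
Iteration 1: 4 < 972 holds -> v = 4 * 3 = 12.
Iteration 2: 12 < 972 holds -> v = 12 * 3 = 36.
Iteration 3: 36 < 972 holds -> v = 36 * 3 = 108.
Iteration 4: 108 < 972 holds -> v = 108 * 3 = 324.
Iteration 5: 324 < 972 holds -> v = 324 * 3 = 972.
Iteration 6: 972 < 972 fails; recursion stops.
Total rows emitted: 6.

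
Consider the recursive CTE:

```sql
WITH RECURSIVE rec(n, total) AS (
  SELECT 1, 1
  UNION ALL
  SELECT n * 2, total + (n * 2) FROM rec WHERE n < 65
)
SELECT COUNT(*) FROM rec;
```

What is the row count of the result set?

Base: n=1, total=1.
Iteration 1: 1 < 65 holds -> n = 1 * 2 = 2, total = 1 + 2 = 3.
Iteration 2: 2 < 65 holds -> n = 2 * 2 = 4, total = 3 + 4 = 7.
Iteration 3: 4 < 65 holds -> n = 4 * 2 = 8, total = 7 + 8 = 15.
Iteration 4: 8 < 65 holds -> n = 8 * 2 = 16, total = 15 + 16 = 31.
Iteration 5: 16 < 65 holds -> n = 16 * 2 = 32, total = 31 + 32 = 63.
Iteration 6: 32 < 65 holds -> n = 32 * 2 = 64, total = 63 + 64 = 127.
Iteration 7: 64 < 65 holds -> n = 64 * 2 = 128, total = 127 + 128 = 255.
Iteration 8: 128 < 65 fails; recursion stops.
Total rows emitted: 8.

8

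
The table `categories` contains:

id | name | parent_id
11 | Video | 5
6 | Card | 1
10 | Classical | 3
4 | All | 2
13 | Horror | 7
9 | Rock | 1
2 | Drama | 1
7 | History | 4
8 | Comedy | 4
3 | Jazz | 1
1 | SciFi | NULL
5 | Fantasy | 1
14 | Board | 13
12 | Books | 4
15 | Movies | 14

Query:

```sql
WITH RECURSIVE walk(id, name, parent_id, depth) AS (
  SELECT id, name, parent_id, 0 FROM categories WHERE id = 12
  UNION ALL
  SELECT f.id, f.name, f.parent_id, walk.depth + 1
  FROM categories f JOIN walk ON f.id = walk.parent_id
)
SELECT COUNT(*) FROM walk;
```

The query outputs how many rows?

Base: id=12 (Books), parent_id=4, depth 0.
Iteration 1: join on id=4 -> All (id 4, parent_id=2, depth 1).
Iteration 2: join on id=2 -> Drama (id 2, parent_id=1, depth 2).
Iteration 3: join on id=1 -> SciFi (id 1, parent_id=NULL, depth 3).
Iteration 4: parent_id is NULL; no match; recursion stops.
Total rows emitted: 4.

4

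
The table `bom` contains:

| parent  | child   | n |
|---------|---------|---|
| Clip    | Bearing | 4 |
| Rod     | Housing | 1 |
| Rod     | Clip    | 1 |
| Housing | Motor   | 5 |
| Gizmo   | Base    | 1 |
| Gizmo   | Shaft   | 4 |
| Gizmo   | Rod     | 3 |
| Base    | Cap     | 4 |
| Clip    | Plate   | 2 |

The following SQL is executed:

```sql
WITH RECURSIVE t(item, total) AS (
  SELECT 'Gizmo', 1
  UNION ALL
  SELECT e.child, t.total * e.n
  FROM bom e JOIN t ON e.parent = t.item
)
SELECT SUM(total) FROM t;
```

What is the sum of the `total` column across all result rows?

Base: (Gizmo, total=1).
Iteration 1: components of {Gizmo} -> Base = 1*1 = 1, Rod = 1*3 = 3, Shaft = 1*4 = 4.
Iteration 2: components of {Base,Rod,Shaft} -> Cap = 1*4 = 4, Clip = 3*1 = 3, Housing = 3*1 = 3.
Iteration 3: components of {Cap,Clip,Housing} -> Bearing = 3*4 = 12, Motor = 3*5 = 15, Plate = 3*2 = 6.
Iteration 4: no further components; recursion stops.
SUM(total) = 1 + 1 + 3 + 4 + 4 + 3 + 3 + 15 + 6 + 12 = 52.

52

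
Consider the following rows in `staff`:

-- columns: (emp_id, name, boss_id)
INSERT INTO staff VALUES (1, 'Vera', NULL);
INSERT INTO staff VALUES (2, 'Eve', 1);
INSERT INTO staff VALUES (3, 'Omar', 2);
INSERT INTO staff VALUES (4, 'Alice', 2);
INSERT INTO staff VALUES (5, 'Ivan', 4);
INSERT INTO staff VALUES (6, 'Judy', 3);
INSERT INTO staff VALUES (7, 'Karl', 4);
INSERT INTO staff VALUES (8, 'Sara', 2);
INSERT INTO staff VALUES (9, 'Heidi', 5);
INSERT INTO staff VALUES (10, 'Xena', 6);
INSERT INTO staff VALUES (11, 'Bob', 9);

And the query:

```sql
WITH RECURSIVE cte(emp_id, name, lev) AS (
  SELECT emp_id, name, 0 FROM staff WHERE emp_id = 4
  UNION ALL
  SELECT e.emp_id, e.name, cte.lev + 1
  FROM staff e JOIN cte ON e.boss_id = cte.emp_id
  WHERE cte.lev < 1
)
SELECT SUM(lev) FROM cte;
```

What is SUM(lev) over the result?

2

Base: emp_id=4 (Alice) at lev 0.
Iteration 1: rows with boss_id in {4} -> Ivan (id 5, lev 1), Karl (id 7, lev 1).
Iteration 2: lev < 1 fails for all current rows; recursion stops.
SUM(lev) = 0 + 1 + 1 = 2.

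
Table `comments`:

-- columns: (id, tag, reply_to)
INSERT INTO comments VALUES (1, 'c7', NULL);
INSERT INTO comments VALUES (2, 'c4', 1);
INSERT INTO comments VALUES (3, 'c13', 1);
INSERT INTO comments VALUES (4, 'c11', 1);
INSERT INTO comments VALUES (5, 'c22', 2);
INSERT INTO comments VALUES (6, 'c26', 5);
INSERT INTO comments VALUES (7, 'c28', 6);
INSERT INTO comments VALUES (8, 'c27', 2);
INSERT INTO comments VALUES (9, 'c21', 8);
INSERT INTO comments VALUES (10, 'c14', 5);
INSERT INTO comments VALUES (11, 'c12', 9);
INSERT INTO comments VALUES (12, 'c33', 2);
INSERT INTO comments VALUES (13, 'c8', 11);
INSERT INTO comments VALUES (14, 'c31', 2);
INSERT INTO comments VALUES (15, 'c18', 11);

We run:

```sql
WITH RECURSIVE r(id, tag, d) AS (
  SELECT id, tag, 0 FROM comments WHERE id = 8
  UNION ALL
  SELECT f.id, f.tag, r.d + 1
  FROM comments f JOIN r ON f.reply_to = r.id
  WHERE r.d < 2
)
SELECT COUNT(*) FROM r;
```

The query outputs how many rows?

3

Base: id=8 (c27) at d 0.
Iteration 1: rows with reply_to in {8} -> c21 (id 9, d 1).
Iteration 2: rows with reply_to in {9} -> c12 (id 11, d 2).
Iteration 3: d < 2 fails for all current rows; recursion stops.
Total rows emitted: 3.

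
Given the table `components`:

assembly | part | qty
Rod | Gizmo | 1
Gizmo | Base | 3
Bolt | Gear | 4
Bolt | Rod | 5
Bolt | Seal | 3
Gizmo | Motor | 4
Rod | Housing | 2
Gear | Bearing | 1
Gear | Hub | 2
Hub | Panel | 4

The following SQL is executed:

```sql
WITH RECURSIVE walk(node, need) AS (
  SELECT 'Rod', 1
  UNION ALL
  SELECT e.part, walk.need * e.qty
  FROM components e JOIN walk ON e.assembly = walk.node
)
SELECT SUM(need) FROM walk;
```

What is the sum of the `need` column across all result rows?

11

Base: (Rod, need=1).
Iteration 1: components of {Rod} -> Gizmo = 1*1 = 1, Housing = 1*2 = 2.
Iteration 2: components of {Gizmo,Housing} -> Base = 1*3 = 3, Motor = 1*4 = 4.
Iteration 3: no further components; recursion stops.
SUM(need) = 1 + 2 + 1 + 3 + 4 = 11.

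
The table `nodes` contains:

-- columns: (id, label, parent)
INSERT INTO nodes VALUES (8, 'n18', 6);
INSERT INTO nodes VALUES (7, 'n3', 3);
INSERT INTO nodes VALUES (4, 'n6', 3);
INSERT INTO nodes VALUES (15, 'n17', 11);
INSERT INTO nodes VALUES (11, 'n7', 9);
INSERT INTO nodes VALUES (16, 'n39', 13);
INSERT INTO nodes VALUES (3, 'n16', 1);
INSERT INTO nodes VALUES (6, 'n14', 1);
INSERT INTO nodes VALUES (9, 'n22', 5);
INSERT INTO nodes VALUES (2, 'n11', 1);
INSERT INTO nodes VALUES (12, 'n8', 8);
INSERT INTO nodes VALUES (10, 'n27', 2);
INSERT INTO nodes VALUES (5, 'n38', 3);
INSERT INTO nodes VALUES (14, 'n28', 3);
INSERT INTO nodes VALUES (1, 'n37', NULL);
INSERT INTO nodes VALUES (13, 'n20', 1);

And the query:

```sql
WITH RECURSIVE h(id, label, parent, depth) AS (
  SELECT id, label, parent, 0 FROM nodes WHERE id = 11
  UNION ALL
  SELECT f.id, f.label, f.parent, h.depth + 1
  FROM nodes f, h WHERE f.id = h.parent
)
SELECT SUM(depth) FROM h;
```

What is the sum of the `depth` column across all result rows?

Base: id=11 (n7), parent=9, depth 0.
Iteration 1: join on id=9 -> n22 (id 9, parent=5, depth 1).
Iteration 2: join on id=5 -> n38 (id 5, parent=3, depth 2).
Iteration 3: join on id=3 -> n16 (id 3, parent=1, depth 3).
Iteration 4: join on id=1 -> n37 (id 1, parent=NULL, depth 4).
Iteration 5: parent is NULL; no match; recursion stops.
SUM(depth) = 0 + 1 + 2 + 3 + 4 = 10.

10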